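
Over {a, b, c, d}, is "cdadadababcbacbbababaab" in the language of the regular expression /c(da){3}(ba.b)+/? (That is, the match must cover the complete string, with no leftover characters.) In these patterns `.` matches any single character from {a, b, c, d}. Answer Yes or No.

No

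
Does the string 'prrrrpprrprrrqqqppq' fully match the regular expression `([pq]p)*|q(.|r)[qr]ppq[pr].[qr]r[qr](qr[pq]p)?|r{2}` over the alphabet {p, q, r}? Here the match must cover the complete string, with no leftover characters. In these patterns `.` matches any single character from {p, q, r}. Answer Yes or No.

No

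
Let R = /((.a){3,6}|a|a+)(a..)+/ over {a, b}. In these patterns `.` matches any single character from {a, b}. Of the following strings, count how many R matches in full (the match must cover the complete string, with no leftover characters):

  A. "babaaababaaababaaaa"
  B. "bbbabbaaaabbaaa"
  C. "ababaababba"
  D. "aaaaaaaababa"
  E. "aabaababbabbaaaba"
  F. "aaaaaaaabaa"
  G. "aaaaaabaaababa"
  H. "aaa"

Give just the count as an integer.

A → match
B → no match
C → no match
D → match
E → no match
F → no match
G → match
H → no match
Total matched: 3

3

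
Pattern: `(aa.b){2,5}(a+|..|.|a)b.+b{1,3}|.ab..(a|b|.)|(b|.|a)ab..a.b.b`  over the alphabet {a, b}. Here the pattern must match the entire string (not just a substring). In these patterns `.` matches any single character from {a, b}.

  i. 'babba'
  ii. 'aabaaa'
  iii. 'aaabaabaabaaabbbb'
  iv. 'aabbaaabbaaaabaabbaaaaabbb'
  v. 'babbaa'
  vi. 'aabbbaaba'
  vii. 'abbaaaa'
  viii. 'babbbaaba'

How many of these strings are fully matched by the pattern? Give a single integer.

2

i → no match
ii → match
iii → no match
iv → no match
v → match
vi → no match
vii → no match
viii → no match
Total matched: 2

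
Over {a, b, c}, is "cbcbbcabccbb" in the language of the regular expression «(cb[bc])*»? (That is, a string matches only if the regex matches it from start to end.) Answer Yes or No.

No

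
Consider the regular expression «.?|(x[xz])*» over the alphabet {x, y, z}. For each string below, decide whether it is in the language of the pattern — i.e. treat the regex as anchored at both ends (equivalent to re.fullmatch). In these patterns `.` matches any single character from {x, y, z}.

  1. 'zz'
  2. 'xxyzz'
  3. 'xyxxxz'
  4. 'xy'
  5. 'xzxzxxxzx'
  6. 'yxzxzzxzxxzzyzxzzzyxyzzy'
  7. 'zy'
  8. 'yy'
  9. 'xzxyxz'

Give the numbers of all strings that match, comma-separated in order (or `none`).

1 → no match
2 → no match
3 → no match
4 → no match
5 → no match
6 → no match
7 → no match
8 → no match
9 → no match

none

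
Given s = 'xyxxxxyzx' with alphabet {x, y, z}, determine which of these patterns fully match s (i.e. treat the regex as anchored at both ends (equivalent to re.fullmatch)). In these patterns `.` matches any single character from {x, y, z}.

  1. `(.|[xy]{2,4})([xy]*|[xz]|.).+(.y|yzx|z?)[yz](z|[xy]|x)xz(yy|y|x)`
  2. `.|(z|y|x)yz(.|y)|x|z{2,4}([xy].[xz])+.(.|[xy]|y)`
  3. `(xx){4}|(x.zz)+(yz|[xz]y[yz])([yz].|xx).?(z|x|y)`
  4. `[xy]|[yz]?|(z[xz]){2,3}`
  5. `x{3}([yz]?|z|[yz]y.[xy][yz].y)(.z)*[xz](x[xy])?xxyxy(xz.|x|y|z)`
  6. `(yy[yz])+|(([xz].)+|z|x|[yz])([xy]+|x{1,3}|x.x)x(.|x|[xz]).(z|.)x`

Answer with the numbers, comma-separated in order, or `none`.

6

1 → no match
2 → no match
3 → no match
4 → no match
5 → no match
6 → match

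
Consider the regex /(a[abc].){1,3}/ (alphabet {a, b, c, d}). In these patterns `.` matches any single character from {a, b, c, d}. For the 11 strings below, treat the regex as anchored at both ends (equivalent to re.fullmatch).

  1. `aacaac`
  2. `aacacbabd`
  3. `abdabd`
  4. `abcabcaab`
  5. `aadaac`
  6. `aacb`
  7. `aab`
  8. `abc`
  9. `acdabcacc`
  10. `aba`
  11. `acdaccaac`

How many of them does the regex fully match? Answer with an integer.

1 → match
2 → match
3 → match
4 → match
5 → match
6 → no match
7 → match
8 → match
9 → match
10 → match
11 → match
Total matched: 10

10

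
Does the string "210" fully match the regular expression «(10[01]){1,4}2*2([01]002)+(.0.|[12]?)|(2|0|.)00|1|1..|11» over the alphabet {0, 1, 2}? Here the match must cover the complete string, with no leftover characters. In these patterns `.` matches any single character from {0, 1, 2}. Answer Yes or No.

No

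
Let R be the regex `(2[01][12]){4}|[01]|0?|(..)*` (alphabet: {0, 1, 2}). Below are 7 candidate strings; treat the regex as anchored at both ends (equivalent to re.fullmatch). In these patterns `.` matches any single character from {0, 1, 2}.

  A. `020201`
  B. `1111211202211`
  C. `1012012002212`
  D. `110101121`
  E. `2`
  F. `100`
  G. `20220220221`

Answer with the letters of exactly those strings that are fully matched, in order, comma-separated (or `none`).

A

A → match
B → no match
C → no match
D → no match
E → no match
F → no match
G → no match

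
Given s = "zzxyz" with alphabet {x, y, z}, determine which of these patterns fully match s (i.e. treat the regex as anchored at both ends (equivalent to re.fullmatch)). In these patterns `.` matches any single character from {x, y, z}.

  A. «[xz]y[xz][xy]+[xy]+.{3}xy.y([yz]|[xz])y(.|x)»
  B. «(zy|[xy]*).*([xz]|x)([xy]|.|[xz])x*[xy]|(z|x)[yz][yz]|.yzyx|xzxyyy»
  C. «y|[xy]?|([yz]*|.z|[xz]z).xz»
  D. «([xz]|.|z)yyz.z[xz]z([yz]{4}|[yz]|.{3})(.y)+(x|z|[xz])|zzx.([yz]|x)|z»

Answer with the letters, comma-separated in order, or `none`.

D

A → no match
B → no match
C → no match
D → match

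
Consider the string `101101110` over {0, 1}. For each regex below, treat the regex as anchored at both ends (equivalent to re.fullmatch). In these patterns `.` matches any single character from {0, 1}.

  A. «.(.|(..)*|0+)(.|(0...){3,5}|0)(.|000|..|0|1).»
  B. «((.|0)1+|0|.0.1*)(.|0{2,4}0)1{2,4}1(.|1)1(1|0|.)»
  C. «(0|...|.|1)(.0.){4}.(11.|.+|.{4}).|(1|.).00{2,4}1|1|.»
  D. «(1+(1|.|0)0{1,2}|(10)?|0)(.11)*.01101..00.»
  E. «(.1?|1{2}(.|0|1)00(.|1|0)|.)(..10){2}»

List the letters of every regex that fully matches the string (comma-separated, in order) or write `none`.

A, E

A → match
B → no match
C → no match
D → no match
E → match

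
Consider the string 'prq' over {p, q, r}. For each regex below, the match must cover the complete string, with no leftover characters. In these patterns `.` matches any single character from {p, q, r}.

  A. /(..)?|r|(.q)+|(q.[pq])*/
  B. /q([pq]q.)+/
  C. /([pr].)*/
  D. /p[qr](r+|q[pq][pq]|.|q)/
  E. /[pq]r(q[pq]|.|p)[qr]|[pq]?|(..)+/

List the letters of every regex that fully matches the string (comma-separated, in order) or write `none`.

D

A → no match
B → no match — must start with 'q'
C → no match
D → match
E → no match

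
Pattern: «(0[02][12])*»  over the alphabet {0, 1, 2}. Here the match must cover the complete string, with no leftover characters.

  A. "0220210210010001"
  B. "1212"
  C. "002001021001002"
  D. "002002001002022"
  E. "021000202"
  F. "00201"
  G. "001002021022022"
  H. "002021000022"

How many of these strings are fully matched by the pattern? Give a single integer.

3

A → no match
B → no match
C → match
D → match
E → no match
F → no match
G → match
H → no match
Total matched: 3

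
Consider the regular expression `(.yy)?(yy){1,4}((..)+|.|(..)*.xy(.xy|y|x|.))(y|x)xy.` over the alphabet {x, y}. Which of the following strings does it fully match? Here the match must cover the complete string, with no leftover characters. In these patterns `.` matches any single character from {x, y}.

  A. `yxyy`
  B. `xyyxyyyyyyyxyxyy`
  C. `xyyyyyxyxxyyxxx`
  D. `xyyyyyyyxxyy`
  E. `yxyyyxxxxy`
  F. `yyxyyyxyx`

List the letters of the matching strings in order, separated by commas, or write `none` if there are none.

A → no match
B → no match
C → no match
D → match
E → no match
F → no match

D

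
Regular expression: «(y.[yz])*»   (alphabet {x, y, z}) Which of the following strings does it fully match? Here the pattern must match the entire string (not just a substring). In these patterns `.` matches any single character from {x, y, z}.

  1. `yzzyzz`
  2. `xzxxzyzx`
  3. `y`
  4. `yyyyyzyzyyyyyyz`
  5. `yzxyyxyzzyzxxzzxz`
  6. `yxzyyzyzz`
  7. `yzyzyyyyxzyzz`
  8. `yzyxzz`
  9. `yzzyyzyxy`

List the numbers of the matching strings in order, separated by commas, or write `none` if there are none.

1. `yzzyzz` → match
2. `xzxxzyzx` → no match
3. `y` → no match
4 → match
5 → no match
6. `yxzyyzyzz` → match
7 → no match
8. `yzyxzz` → no match
9. `yzzyyzyxy` → match

1, 4, 6, 9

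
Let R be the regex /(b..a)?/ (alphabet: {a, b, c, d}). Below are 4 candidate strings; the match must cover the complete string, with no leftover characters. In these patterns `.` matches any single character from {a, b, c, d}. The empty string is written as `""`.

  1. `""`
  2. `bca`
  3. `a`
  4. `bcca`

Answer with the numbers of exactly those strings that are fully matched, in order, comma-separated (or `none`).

1, 4

1. `""` → match
2. `bca` → no match
3. `a` → no match
4. `bcca` → match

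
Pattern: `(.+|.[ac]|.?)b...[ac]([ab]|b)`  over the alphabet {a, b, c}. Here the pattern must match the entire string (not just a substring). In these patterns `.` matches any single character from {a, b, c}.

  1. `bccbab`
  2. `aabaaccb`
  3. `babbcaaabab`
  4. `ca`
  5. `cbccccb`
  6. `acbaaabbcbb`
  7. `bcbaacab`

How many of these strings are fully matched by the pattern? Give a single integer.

4

1 → match
2 → match
3 → no match
4 → no match
5 → match
6 → no match
7 → match
Total matched: 4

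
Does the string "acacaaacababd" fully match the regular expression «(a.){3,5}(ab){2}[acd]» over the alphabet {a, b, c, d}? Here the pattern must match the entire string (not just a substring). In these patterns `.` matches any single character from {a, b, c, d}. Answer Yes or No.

Yes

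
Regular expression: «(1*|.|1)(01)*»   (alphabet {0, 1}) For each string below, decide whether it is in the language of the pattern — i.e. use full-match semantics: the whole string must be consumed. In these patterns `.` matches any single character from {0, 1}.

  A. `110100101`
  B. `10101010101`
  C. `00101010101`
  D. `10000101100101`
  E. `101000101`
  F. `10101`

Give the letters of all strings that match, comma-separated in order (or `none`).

A → no match
B → match
C → match
D → no match
E → no match
F → match

B, C, F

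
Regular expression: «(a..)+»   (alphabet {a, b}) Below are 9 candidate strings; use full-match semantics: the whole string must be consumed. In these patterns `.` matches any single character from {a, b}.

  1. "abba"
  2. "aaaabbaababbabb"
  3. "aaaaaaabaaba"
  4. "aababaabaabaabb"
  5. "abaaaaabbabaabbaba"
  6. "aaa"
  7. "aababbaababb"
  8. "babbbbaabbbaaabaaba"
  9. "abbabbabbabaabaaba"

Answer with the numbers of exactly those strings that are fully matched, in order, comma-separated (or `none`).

2, 3, 4, 5, 6, 7, 9

1 → no match
2 → match
3 → match
4 → match
5 → match
6 → match
7 → match
8 → no match — must start with "a"
9 → match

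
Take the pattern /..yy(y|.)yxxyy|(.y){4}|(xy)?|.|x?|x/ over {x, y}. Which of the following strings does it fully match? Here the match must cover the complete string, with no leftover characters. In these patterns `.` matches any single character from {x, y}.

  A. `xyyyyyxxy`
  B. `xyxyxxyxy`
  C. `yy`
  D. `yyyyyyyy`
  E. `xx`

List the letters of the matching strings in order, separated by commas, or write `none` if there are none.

D

A → no match
B → no match
C → no match
D → match
E → no match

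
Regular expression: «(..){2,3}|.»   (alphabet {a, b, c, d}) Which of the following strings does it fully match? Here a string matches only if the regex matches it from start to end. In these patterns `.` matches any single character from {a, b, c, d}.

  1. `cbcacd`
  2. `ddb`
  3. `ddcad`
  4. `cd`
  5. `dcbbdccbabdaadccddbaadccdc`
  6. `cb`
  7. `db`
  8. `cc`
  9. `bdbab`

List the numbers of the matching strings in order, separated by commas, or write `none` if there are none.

1

1. `cbcacd` → match
2. `ddb` → no match
3. `ddcad` → no match
4. `cd` → no match
5 → no match
6. `cb` → no match
7. `db` → no match
8. `cc` → no match
9. `bdbab` → no match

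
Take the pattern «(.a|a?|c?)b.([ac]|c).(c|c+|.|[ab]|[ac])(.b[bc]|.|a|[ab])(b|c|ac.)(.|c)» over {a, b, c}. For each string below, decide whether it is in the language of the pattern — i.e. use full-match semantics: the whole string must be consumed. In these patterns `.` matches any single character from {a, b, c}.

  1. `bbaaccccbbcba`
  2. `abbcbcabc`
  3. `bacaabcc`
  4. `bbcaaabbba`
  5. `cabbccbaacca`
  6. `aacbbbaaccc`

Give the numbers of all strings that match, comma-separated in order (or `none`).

1, 2, 3, 4, 5

1 → match
2 → match
3 → match
4 → match
5 → match
6 → no match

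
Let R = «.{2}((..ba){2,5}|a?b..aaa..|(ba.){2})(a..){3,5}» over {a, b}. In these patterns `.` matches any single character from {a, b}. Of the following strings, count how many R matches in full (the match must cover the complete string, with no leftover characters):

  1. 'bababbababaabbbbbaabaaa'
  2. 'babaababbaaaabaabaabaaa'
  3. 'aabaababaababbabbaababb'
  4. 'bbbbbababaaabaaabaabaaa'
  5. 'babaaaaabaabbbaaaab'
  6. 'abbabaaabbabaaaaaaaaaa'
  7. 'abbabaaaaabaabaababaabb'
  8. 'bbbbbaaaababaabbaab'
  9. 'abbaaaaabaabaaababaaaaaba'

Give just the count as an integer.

1 → no match
2 → no match
3 → match
4 → match
5 → no match
6 → match
7 → no match
8 → match
9 → match
Total matched: 5

5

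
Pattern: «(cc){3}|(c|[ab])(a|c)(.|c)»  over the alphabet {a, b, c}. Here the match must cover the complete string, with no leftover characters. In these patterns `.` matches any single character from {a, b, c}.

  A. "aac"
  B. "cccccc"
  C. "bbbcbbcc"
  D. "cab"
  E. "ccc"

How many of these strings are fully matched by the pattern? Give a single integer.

4

A → match
B → match
C → no match
D → match
E → match
Total matched: 4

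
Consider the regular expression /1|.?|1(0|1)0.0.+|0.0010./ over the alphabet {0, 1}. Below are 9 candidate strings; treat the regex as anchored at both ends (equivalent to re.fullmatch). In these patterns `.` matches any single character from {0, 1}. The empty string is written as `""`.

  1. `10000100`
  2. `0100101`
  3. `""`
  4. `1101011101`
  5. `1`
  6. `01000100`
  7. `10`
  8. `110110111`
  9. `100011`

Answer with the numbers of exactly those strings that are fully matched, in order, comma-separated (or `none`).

1. `10000100` → match
2. `0100101` → match
3. `""` → match
4. `1101011101` → match
5. `1` → match
6. `01000100` → no match
7. `10` → no match
8. `110110111` → no match
9. `100011` → no match

1, 2, 3, 4, 5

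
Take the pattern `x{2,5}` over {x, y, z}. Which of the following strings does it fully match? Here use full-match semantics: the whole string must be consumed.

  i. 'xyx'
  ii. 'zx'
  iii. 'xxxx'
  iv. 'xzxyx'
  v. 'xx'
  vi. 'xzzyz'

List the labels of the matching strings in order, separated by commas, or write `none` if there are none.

iii, v

i → no match
ii → no match — must start with 'x'
iii → match
iv → no match
v → match
vi → no match — must end with 'x'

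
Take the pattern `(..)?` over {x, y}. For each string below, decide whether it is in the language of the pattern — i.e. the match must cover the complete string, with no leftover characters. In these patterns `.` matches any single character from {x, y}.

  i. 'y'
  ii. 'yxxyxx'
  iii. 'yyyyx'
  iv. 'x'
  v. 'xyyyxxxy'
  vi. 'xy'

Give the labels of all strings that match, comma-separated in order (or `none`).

vi

i → no match
ii → no match
iii → no match
iv → no match
v → no match
vi → match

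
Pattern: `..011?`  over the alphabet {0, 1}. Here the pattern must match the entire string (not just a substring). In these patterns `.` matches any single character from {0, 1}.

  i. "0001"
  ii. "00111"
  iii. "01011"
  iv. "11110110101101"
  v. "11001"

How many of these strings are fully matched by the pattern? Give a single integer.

2

i → match
ii → no match
iii → match
iv → no match
v → no match
Total matched: 2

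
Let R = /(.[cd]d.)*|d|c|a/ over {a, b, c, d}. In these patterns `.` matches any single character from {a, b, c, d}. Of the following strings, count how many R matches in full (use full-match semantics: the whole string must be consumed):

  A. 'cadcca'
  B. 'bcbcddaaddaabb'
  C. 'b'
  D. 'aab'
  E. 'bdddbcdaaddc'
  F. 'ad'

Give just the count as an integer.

A → no match
B → no match
C → no match
D → no match
E → match
F → no match
Total matched: 1

1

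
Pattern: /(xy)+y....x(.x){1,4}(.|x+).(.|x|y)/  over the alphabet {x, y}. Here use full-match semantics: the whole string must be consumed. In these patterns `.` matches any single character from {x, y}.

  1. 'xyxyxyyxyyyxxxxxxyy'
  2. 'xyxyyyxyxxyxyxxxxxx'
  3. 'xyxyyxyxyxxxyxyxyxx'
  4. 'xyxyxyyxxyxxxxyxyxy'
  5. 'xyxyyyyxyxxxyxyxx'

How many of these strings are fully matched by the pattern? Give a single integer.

5

1 → match
2 → match
3 → match
4 → match
5 → match
Total matched: 5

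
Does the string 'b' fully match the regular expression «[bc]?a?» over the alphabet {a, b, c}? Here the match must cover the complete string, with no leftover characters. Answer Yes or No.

Yes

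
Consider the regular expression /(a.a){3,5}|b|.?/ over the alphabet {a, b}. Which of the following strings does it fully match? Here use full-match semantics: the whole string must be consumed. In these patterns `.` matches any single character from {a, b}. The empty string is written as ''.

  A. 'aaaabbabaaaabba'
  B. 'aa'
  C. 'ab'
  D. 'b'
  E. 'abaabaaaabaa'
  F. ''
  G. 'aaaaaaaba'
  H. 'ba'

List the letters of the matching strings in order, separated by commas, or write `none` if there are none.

A → no match
B → no match
C → no match
D → match
E → no match
F → match
G → match
H → no match

D, F, G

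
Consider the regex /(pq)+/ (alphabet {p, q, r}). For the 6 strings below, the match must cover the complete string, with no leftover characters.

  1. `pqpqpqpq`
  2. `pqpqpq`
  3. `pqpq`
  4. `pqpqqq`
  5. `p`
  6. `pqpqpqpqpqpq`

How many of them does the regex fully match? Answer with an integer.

4

1 → match
2 → match
3 → match
4 → no match — must end with `pq`
5 → no match — must start with `pq`
6 → match
Total matched: 4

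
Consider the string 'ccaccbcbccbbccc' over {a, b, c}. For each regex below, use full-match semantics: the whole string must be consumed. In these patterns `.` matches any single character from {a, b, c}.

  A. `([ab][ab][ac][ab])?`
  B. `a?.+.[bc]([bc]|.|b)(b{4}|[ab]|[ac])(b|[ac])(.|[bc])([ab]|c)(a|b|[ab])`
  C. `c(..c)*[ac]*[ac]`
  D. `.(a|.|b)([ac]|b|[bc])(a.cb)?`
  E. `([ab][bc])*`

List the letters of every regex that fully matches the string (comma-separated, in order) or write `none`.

C

A → no match
B → no match
C → match
D → no match
E → no match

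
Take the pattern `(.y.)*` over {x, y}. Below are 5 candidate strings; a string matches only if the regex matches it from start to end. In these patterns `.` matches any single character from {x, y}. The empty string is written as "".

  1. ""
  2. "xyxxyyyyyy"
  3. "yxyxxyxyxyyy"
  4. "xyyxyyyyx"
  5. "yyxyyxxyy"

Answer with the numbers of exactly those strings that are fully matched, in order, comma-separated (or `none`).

1 → match
2 → no match
3 → no match
4 → match
5 → match

1, 4, 5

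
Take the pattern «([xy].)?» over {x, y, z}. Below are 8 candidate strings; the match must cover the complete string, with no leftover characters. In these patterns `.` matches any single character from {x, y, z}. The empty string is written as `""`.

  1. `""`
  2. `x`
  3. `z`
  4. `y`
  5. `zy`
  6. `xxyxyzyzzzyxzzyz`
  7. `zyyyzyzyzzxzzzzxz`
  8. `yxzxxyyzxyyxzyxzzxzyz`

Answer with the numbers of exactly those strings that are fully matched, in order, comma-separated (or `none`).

1 → match
2 → no match
3 → no match
4 → no match
5 → no match
6 → no match
7 → no match
8 → no match

1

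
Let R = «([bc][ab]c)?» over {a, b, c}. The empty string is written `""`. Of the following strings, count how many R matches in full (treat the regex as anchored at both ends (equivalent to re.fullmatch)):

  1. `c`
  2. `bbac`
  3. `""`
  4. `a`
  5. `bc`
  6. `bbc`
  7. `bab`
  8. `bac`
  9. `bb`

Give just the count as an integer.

3

1. `c` → no match
2. `bbac` → no match
3. `""` → match
4. `a` → no match
5. `bc` → no match
6. `bbc` → match
7. `bab` → no match
8. `bac` → match
9. `bb` → no match
Total matched: 3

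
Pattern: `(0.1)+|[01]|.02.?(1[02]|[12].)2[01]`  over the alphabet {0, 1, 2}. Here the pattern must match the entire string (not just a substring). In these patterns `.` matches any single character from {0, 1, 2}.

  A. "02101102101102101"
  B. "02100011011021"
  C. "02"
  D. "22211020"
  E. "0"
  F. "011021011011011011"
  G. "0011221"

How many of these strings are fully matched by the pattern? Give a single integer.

A → no match
B → no match
C → no match
D → no match
E → match
F → match
G → no match
Total matched: 2

2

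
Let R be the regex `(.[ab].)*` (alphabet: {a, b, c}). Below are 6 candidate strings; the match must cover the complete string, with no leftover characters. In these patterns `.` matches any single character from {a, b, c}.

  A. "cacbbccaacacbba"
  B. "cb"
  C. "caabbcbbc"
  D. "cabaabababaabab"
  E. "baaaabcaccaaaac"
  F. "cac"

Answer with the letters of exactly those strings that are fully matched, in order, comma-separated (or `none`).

A, C, D, E, F

A → match
B → no match
C → match
D → match
E → match
F → match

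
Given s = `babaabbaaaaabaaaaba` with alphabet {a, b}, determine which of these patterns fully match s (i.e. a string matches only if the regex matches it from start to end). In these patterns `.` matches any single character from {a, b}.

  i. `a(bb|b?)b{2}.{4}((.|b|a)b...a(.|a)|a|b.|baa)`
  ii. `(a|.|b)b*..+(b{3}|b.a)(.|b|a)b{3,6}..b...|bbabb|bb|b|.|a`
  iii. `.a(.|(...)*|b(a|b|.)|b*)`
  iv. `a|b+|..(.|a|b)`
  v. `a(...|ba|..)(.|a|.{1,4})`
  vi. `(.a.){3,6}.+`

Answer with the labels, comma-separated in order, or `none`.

i → no match — must start with `a`
ii → no match
iii → no match
iv → no match
v → no match — must start with `a`
vi → match

vi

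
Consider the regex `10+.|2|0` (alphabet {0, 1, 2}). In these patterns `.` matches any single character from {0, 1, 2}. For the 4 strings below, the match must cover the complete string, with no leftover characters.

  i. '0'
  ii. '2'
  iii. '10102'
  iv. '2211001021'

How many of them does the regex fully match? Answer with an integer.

2

i. '0' → match
ii. '2' → match
iii. '10102' → no match
iv. '2211001021' → no match
Total matched: 2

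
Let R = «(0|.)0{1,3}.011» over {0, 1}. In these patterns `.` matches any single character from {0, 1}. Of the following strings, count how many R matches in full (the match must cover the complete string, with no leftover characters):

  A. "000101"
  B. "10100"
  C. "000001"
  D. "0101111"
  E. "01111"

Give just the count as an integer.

0

A → no match — must end with "011"
B → no match — must end with "011"
C → no match — must end with "011"
D → no match — must end with "011"
E → no match — must end with "011"
Total matched: 0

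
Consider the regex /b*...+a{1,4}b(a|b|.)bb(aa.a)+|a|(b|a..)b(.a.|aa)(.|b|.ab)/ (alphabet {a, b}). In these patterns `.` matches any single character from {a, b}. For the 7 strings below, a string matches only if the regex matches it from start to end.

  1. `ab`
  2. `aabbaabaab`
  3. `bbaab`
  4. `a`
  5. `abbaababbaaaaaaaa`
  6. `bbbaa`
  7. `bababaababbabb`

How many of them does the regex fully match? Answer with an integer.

4

1 → no match
2 → match
3 → match
4 → match
5 → match
6 → no match
7 → no match
Total matched: 4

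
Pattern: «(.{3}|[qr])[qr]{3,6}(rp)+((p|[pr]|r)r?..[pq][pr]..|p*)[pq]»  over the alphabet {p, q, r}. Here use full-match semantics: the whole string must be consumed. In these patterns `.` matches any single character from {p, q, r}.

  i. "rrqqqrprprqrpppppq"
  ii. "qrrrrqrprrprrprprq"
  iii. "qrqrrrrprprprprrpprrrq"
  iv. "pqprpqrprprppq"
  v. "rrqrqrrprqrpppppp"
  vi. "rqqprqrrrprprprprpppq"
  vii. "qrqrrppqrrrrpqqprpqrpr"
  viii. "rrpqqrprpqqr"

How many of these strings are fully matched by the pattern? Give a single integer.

1

i → no match
ii → no match
iii → match
iv → no match
v → no match
vi → no match
vii → no match
viii → no match
Total matched: 1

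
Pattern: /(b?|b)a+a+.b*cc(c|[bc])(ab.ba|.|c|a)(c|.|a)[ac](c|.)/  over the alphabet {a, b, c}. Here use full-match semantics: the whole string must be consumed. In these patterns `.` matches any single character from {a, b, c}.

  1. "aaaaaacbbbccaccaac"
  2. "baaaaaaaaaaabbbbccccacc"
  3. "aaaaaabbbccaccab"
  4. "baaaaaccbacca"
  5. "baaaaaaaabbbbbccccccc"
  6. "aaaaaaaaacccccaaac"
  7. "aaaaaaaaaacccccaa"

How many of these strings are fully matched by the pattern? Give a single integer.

1 → no match
2 → match
3 → no match
4 → match
5 → match
6 → no match
7 → match
Total matched: 4

4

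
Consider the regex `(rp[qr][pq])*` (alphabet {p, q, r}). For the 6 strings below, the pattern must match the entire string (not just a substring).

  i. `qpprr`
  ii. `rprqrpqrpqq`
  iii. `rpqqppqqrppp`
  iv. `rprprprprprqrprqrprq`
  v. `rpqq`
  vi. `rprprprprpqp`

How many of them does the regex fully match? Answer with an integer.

i → no match
ii → no match
iii → no match
iv → match
v → match
vi → match
Total matched: 3

3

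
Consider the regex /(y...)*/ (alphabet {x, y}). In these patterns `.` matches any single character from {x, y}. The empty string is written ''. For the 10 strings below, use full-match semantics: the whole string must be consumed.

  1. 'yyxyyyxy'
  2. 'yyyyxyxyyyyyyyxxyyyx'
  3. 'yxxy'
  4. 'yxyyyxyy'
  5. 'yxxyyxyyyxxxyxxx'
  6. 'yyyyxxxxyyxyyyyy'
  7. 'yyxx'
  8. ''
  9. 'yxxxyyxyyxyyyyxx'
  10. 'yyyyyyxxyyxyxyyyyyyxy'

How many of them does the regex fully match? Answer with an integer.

7

1. 'yyxyyyxy' → match
2 → no match
3. 'yxxy' → match
4. 'yxyyyxyy' → match
5 → match
6 → no match
7. 'yyxx' → match
8. '' → match
9 → match
10 → no match
Total matched: 7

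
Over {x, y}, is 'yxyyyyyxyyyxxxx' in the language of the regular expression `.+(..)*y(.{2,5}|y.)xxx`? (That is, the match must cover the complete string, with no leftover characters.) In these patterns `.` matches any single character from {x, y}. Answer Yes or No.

Yes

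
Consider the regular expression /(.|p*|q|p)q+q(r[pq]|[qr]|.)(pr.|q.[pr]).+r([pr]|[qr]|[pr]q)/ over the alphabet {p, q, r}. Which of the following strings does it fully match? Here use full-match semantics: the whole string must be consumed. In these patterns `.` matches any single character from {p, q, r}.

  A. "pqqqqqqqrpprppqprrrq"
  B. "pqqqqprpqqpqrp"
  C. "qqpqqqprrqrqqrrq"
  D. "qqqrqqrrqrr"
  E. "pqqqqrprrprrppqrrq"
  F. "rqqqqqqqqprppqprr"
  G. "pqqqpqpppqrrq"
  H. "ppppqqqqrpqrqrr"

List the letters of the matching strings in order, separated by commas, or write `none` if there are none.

A → match
B → match
C → no match
D → match
E → match
F → match
G → match
H → match

A, B, D, E, F, G, H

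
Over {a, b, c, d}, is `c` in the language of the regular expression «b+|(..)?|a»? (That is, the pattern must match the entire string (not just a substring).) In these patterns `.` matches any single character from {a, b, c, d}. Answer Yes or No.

No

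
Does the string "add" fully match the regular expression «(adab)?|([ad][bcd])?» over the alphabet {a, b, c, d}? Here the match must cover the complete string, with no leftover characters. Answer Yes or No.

No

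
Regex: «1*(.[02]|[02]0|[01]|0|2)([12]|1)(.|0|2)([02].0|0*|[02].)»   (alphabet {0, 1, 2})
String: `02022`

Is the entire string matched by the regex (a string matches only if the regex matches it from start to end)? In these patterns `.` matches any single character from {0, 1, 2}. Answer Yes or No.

Yes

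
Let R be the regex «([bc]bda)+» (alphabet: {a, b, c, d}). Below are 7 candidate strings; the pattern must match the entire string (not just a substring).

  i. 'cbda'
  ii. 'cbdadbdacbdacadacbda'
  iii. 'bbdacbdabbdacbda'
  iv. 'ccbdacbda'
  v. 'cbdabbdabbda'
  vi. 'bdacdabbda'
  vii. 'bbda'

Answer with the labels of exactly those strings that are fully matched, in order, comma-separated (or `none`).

i → match
ii → no match
iii → match
iv → no match
v → match
vi → no match
vii → match

i, iii, v, vii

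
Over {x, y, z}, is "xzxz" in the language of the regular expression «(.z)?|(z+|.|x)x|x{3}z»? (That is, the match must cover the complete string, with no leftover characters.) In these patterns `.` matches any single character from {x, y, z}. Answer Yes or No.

No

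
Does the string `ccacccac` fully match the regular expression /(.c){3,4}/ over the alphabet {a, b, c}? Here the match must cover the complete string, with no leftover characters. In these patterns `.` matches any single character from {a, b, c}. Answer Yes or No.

Yes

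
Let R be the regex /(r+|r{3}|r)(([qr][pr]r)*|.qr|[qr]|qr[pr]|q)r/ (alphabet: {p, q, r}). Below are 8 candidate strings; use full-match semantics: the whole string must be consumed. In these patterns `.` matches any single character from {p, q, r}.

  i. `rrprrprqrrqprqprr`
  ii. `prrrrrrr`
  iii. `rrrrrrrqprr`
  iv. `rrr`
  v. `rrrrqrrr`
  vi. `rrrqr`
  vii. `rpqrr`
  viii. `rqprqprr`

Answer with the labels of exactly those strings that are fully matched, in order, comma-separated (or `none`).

i, iii, iv, v, vi, vii, viii

i → match
ii → no match — must start with `r`
iii → match
iv → match
v → match
vi → match
vii → match
viii → match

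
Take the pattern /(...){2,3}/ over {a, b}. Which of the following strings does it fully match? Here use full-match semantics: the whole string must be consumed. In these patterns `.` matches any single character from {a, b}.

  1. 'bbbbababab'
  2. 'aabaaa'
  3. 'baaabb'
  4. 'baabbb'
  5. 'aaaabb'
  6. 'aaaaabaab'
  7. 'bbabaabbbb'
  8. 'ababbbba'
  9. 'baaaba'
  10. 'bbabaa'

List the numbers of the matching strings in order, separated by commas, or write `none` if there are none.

2, 3, 4, 5, 6, 9, 10

1 → no match
2 → match
3 → match
4 → match
5 → match
6 → match
7 → no match
8 → no match
9 → match
10 → match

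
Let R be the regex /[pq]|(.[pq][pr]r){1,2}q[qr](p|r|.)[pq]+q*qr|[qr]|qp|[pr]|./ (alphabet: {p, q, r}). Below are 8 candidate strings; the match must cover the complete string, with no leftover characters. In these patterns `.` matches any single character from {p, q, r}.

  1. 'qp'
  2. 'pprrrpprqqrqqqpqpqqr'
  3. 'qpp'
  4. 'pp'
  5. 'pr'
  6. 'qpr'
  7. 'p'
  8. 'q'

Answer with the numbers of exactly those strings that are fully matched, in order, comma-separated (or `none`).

1 → match
2 → match
3 → no match
4 → no match
5 → no match
6 → no match
7 → match
8 → match

1, 2, 7, 8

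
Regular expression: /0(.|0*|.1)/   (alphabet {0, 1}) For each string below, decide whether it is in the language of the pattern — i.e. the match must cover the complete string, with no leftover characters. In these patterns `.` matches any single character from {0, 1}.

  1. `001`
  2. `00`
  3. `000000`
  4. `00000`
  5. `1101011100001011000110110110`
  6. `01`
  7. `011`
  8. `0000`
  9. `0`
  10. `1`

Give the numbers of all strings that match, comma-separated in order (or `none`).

1, 2, 3, 4, 6, 7, 8, 9

1 → match
2 → match
3 → match
4 → match
5 → no match — must start with `0`
6 → match
7 → match
8 → match
9 → match
10 → no match — must start with `0`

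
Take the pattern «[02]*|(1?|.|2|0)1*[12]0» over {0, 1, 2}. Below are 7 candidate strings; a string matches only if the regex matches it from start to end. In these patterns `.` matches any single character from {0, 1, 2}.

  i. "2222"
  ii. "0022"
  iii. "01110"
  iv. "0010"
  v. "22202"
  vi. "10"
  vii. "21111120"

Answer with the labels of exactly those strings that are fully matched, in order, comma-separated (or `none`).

i → match
ii → match
iii → match
iv → no match
v → match
vi → match
vii → match

i, ii, iii, v, vi, vii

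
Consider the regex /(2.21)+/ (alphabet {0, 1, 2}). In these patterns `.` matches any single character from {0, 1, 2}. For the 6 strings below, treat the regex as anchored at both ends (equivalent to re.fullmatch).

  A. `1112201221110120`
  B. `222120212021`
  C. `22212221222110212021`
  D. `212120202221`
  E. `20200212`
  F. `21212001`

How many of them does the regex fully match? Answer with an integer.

1

A → no match — must start with `2`
B → match
C → no match
D → no match
E → no match — must end with `21`
F → no match — must end with `21`
Total matched: 1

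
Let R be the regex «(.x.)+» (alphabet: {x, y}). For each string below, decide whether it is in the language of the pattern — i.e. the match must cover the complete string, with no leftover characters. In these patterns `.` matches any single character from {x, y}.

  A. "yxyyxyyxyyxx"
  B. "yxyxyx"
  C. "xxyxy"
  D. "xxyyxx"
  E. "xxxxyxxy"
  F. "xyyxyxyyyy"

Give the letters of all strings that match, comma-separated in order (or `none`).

A, D

A. "yxyyxyyxyyxx" → match
B. "yxyxyx" → no match
C. "xxyxy" → no match
D. "xxyyxx" → match
E. "xxxxyxxy" → no match
F. "xyyxyxyyyy" → no match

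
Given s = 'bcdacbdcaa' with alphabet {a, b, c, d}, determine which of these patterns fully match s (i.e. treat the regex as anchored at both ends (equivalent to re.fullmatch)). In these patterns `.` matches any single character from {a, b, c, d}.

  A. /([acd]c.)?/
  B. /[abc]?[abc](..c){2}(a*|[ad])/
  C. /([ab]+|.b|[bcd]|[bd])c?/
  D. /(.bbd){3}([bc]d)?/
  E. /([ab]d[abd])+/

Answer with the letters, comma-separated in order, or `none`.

A → no match
B → match
C → no match
D → no match
E → no match

B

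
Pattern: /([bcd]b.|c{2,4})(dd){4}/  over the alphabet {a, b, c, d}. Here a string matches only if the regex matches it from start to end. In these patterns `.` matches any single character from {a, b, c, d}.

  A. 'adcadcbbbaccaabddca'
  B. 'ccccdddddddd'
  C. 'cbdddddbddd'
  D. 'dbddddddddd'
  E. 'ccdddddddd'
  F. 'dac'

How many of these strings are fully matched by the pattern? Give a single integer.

3

A → no match — must end with 'dd'
B → match
C → no match
D → match
E → match
F → no match — must end with 'dd'
Total matched: 3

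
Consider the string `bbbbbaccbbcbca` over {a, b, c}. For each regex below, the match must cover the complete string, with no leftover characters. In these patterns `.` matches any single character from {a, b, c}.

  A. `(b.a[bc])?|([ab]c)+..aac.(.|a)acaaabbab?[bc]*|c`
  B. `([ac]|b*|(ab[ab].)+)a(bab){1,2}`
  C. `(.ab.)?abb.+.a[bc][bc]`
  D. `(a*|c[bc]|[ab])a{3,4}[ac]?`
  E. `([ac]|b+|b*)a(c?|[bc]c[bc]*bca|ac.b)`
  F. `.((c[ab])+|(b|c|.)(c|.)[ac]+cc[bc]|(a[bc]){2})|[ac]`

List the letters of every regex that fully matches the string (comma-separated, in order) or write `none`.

A → no match
B → no match — must end with `bab`
C → no match
D → no match
E → match
F → no match

E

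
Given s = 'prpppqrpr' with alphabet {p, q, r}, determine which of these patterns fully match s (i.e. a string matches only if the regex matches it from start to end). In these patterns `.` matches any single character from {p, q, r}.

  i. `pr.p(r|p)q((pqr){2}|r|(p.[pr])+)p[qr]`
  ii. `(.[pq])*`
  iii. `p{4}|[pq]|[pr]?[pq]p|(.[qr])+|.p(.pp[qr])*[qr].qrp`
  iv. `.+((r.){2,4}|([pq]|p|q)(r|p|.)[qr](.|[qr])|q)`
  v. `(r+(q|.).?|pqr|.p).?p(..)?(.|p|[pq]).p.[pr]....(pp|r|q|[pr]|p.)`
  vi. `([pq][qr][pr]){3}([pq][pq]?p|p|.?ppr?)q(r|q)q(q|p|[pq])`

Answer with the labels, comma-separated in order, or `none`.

i

i → match
ii → no match
iii → no match
iv → no match
v → no match
vi → no match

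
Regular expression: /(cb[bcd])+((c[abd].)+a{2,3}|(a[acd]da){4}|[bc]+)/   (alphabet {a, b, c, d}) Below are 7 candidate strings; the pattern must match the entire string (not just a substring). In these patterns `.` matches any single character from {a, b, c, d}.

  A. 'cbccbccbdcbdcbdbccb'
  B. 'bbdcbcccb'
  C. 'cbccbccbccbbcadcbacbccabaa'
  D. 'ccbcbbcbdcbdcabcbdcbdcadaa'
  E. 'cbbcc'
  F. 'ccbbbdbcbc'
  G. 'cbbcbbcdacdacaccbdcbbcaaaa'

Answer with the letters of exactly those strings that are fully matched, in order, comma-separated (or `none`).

A → match
B → no match — must start with 'cb'
C → match
D → no match — must start with 'cb'
E → match
F → no match — must start with 'cb'
G → match

A, C, E, G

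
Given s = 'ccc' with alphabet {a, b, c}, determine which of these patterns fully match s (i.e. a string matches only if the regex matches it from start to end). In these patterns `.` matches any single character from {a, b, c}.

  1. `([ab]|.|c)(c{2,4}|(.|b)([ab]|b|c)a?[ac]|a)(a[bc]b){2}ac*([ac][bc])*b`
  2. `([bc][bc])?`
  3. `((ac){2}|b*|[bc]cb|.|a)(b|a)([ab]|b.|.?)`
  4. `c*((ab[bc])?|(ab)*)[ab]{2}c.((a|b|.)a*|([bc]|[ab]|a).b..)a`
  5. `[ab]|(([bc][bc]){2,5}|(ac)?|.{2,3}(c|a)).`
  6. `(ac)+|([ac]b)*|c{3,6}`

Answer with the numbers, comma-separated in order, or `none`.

6

1 → no match — must end with 'b'
2 → no match
3 → no match
4 → no match — must end with 'a'
5 → no match
6 → match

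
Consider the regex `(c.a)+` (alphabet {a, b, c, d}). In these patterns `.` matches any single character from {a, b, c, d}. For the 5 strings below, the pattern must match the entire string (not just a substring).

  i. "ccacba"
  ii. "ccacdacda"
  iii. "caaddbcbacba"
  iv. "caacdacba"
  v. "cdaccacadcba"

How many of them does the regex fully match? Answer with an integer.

3

i. "ccacba" → match
ii. "ccacdacda" → match
iii. "caaddbcbacba" → no match
iv. "caacdacba" → match
v. "cdaccacadcba" → no match
Total matched: 3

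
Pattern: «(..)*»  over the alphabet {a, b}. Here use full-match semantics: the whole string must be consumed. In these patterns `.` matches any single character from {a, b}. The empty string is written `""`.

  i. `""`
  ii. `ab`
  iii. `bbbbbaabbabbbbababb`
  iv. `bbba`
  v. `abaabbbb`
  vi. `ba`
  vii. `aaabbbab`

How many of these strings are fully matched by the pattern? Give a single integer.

6

i. `""` → match
ii. `ab` → match
iii → no match
iv. `bbba` → match
v. `abaabbbb` → match
vi. `ba` → match
vii. `aaabbbab` → match
Total matched: 6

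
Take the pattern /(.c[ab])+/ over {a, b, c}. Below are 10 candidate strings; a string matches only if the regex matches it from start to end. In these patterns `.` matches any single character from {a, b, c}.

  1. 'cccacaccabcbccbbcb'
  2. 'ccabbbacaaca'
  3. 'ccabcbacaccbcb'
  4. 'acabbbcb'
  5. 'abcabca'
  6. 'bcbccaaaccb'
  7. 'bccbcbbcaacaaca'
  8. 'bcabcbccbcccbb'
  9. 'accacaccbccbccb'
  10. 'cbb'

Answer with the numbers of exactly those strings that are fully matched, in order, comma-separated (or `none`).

none

1 → no match
2 → no match
3 → no match
4 → no match
5 → no match
6 → no match
7 → no match
8 → no match
9 → no match
10 → no match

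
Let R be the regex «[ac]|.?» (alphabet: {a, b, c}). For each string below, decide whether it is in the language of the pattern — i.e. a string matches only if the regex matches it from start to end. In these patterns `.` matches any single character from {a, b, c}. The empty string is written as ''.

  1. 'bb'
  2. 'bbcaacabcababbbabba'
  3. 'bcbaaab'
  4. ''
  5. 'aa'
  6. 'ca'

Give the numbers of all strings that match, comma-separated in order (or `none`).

4

1 → no match
2 → no match
3 → no match
4 → match
5 → no match
6 → no match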